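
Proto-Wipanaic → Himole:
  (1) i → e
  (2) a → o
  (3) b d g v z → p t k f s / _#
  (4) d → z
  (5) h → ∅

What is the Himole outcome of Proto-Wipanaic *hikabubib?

Himole: *hikabubib
  hikabubib → hekabubeb   [vowel merger]
  hekabubeb → hekobubeb   [vowel merger]
  hekobubeb → hekobubep   [final devoicing]
  hekobubep (rule 4 does not apply)
  hekobubep → ekobubep   [h-loss]
  giving Himole ekobubep.

ekobubep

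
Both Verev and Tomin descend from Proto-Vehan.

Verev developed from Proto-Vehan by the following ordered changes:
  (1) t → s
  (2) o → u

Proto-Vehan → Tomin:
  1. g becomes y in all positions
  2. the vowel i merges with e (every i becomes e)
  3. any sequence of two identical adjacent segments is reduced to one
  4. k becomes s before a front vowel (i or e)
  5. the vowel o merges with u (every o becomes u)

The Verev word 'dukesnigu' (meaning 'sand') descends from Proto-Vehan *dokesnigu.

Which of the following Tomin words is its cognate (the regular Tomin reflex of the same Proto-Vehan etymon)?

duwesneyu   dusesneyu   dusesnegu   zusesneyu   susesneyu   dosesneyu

Tomin: *dokesnigu > dokesniyu > dokesneyu > dosesneyu > dusesneyu  (by unconditioned shift, vowel merger, palatalisation, vowel merger)
Among the options, 'dusesneyu' alone shows every Tomin change applied in order.

dusesneyu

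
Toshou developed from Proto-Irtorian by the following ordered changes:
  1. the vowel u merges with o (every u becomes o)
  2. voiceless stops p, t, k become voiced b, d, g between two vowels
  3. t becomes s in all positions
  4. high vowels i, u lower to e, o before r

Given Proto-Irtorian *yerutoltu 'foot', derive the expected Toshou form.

Toshou: start from *yerutoltu.
  rule 1 (vowel merger): yerutoltu → yerotolto
  rule 2 (intervocalic voicing): yerotolto → yerodolto
  rule 3 (unconditioned shift): yerodolto → yerodolso
  rule 4: no change — yerodolso
  ⇒ Toshou yerodolso

yerodolso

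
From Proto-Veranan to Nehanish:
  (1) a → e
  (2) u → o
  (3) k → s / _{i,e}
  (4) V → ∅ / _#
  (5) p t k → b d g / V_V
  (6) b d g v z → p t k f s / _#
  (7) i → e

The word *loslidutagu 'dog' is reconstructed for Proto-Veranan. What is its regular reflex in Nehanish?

losledodek

Nehanish: start from *loslidutagu.
  rule 1 (vowel merger): loslidutagu → loslidutegu
  rule 2 (vowel merger): loslidutegu → loslidotego
  rule 3: no change — loslidotego
  rule 4 (apocope): loslidotego → loslidoteg
  rule 5 (intervocalic voicing): loslidoteg → loslidodeg
  rule 6 (final devoicing): loslidodeg → loslidodek
  rule 7 (vowel merger): loslidodek → losledodek
  ⇒ Nehanish losledodek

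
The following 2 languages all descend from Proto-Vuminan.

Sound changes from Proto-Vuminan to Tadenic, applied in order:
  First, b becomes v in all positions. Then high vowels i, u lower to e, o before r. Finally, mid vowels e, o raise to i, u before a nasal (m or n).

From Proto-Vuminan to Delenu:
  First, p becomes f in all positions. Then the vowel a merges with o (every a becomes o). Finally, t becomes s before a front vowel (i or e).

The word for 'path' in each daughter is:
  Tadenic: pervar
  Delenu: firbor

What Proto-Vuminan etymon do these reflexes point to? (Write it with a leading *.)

*pirbar

Position 5: Tadenic has a, Delenu has o. Tadenic preserves a here (none of its changes turn any other segment into a), so the proto-segment is *a.
Position 2: Tadenic has e, Delenu has i. Delenu preserves i here (none of its changes turn any other segment into i), so the proto-segment is *i.
Continuing position by position gives *pirbar; check it forward:
Tadenic: start from *pirbar.
  rule 1 (unconditioned shift): pirbar → pirvar
  rule 2 (pre-rhotic lowering): pirvar → pervar
  rule 3: no change — pervar
  ⇒ Tadenic pervar
Delenu: start from *pirbar.
  rule 1 (unconditioned shift): pirbar → firbar
  rule 2 (vowel merger): firbar → firbor
  rule 3: no change — firbor
  ⇒ Delenu firbor
*pirbar is the unique common source.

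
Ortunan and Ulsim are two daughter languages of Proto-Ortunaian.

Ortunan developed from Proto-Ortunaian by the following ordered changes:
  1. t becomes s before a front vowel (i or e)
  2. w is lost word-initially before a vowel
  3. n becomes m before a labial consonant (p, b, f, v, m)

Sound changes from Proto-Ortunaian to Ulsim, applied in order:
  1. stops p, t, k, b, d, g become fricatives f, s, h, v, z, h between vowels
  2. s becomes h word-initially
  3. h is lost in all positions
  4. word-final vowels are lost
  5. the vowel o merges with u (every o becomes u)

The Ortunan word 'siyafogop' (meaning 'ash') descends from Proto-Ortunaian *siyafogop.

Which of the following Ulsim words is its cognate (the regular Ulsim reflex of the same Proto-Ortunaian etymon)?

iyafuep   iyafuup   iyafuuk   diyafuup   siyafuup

Ulsim: *siyafogop
  siyafogop → siyafohop   [intervocalic lenition]
  siyafohop → hiyafohop   [debuccalisation]
  hiyafohop → iyafoop   [h-loss]
  iyafoop (rule 4 does not apply)
  iyafoop → iyafuup   [vowel merger]
  giving Ulsim iyafuup.
The other candidates each miss or misapply at least one Ulsim change.

iyafuup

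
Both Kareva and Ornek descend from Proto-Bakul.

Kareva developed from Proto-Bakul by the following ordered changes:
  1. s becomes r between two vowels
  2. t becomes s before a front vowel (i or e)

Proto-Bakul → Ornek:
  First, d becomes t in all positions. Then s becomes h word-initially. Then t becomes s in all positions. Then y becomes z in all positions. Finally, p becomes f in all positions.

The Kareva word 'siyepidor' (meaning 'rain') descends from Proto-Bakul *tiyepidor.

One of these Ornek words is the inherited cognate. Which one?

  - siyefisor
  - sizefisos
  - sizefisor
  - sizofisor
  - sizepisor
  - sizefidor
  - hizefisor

sizefisor

Ornek: *tiyepidor
  tiyepidor → tiyepitor   [unconditioned shift]
  tiyepitor (rule 2 does not apply)
  tiyepitor → siyepisor   [unconditioned shift]
  siyepisor → sizepisor   [unconditioned shift]
  sizepisor → sizefisor   [unconditioned shift]
  giving Ornek sizefisor.
The other candidates each miss or misapply at least one Ornek change.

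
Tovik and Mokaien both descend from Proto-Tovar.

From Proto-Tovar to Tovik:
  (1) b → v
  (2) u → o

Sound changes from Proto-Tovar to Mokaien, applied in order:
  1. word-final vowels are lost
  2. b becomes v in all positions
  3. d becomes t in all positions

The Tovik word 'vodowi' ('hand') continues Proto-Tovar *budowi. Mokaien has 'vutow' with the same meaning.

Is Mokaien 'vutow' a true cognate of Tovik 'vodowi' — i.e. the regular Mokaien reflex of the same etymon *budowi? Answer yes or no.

yes

Derive the expected Mokaien reflex of *budowi:
Mokaien: *budowi > budow > vudow > vutow  (by apocope, unconditioned shift, unconditioned shift)
Mokaien 'vutow' matches the regular reflex exactly, so the pair is cognate.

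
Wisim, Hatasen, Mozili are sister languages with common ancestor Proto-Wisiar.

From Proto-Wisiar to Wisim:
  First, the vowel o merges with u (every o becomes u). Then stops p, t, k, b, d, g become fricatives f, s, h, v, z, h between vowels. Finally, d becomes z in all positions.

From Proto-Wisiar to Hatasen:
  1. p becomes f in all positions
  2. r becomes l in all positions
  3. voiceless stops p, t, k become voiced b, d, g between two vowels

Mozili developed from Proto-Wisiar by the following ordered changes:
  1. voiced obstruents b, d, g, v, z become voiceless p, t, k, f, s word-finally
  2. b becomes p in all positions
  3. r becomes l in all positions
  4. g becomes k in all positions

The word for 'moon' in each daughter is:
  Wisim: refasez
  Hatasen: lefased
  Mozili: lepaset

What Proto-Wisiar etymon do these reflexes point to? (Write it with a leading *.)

Position 1: Wisim has r, Hatasen has l, Mozili has l. Wisim preserves r here (none of its changes turn any other segment into r), so the proto-segment is *r.
Position 3: Wisim has f, Hatasen has f, Mozili has p. Taking the neighbouring segments as reconstructed: Wisim f could go back to *p or *f; Hatasen f could go back to *p or *f; Mozili p could go back to *p or *b — the one source consistent with every daughter is *p.
Continuing position by position gives *repased; check it forward:
Wisim: *repased
  repased (rule 1 does not apply)
  repased → refased   [intervocalic lenition]
  refased → refasez   [unconditioned shift]
  giving Wisim refasez.
Hatasen: start from *repased.
  rule 1 (unconditioned shift): repased → refased
  rule 2 (unconditioned shift): refased → lefased
  rule 3: no change — lefased
  ⇒ Hatasen lefased
Mozili: *repased > repaset > lepaset  (by final devoicing, unconditioned shift)
No other proto-form is consistent with every reflex, so the reconstruction is *repased.

*repased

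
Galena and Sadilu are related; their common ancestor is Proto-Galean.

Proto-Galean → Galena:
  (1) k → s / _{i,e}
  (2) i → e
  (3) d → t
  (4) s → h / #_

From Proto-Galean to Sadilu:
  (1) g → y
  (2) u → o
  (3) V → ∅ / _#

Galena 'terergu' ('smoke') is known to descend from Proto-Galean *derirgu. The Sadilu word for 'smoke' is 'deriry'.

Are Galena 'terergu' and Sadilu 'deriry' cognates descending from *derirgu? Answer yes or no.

yes

Derive the expected Sadilu reflex of *derirgu:
Sadilu: start from *derirgu.
  rule 1 (unconditioned shift): derirgu → deriryu
  rule 2 (vowel merger): deriryu → deriryo
  rule 3 (apocope): deriryo → deriry
  ⇒ Sadilu deriry
Sadilu 'deriry' matches the regular reflex exactly, so the pair is cognate.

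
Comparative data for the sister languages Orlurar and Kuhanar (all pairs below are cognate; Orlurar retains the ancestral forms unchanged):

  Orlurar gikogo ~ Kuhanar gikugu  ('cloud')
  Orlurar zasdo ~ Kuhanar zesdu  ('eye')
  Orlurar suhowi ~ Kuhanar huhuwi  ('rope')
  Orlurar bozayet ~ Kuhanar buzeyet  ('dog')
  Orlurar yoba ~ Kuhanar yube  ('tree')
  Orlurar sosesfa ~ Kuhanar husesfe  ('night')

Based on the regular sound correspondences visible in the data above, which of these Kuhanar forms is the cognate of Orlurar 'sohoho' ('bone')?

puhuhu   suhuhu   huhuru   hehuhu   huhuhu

huhuhu

sosesfa ~ husesfe — Orlurar s corresponds to Kuhanar h word-initially before a back vowel.
gikogo ~ gikugu, suhowi ~ huhuwi — Orlurar o corresponds to Kuhanar u after a consonant, before a consonant other than r, m, n, p, b, f, v.
gikogo ~ gikugu, zasdo ~ zesdu — Orlurar o corresponds to Kuhanar u word-finally.
Applying these to Orlurar 'sohoho':
  sohoho → hohoho   (s→h word-initially before a back vowel)
  hohoho → huhoho   (o→u after a consonant, before a consonant other than r, m, n, p, b, f, v)
  huhoho → huhuho   (o→u after a consonant, before a consonant other than r, m, n, p, b, f, v)
  huhuho → huhuhu   (o→u word-finally)
So the Kuhanar cognate is 'huhuhu'.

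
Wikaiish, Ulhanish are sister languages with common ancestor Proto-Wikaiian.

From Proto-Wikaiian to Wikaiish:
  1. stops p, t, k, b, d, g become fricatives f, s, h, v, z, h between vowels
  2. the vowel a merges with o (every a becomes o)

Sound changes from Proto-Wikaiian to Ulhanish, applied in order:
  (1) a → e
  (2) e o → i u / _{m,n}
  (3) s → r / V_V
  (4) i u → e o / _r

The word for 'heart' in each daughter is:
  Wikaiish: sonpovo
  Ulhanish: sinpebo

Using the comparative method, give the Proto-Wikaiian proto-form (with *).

Position 5: Wikaiish has o, Ulhanish has e. Taking the neighbouring segments as reconstructed: Wikaiish o could go back to *a or *o; Ulhanish e could go back to *a or *e — the one source consistent with every daughter is *a.
Position 6: Wikaiish has v, Ulhanish has b. Ulhanish preserves b here (none of its changes turn any other segment into b), so the proto-segment is *b.
Position 2: Wikaiish has o, Ulhanish has i. Taking the neighbouring segments as reconstructed: Wikaiish o could go back to *a or *o; Ulhanish i could go back to *a or *e or *i — the one source consistent with every daughter is *a.
Continuing position by position gives *sanpabo; check it forward:
Wikaiish: *sanpabo > sanpavo > sonpovo  (by intervocalic lenition, vowel merger)
Ulhanish: *sanpabo > senpebo > sinpebo  (by vowel merger, pre-nasal raising)
*sanpabo is the unique common source.

*sanpabo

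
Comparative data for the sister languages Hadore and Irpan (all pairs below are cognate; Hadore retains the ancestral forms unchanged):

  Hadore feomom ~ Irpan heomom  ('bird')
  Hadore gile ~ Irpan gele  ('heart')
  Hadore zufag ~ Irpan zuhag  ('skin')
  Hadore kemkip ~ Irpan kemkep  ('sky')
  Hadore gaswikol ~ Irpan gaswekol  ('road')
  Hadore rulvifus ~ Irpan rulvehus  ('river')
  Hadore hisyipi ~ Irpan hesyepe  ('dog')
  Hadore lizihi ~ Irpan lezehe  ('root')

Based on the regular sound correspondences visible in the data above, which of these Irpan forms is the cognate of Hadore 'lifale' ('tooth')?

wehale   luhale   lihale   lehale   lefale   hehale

lehale

rulvifus ~ rulvehus — Hadore i corresponds to Irpan e after a consonant, before a labial obstruent.
zufag ~ zuhag — Hadore f corresponds to Irpan h between vowels (before a back vowel).
Applying these to Hadore 'lifale':
  lifale → lefale   (i→e after a consonant, before a labial obstruent)
  lefale → lehale   (f→h between vowels (before a back vowel))
So the Irpan cognate is 'lehale'.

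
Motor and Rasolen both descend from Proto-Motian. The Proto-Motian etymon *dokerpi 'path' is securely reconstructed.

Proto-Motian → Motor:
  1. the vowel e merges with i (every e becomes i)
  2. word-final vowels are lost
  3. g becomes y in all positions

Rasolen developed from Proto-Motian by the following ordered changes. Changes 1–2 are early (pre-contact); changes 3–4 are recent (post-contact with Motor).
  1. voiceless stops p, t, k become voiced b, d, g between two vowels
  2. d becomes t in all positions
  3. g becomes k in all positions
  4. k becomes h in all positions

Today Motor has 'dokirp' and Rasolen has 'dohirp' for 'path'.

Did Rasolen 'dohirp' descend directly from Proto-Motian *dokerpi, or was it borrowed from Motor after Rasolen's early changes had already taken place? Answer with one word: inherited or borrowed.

If inherited, *dokerpi would pass through all of Rasolen's changes:
Rasolen: start from *dokerpi.
  rule 1 (intervocalic voicing): dokerpi → dogerpi
  rule 2 (unconditioned shift): dogerpi → togerpi
  rule 3 (unconditioned shift): togerpi → tokerpi
  rule 4 (unconditioned shift): tokerpi → toherpi
  ⇒ Rasolen toherpi
If borrowed from Motor 'dokirp' after the early changes, it would undergo only the recent ones:
  rule 3 (unconditioned shift): no change (dokirp)
  rule 4 (unconditioned shift): dokirp → dohirp
  ⇒ as a loan: dohirp
Rasolen 'dohirp' matches the loan outcome 'dohirp', not the inherited 'toherpi' — it skipped the early Rasolen changes, so it was borrowed from Motor.

borrowed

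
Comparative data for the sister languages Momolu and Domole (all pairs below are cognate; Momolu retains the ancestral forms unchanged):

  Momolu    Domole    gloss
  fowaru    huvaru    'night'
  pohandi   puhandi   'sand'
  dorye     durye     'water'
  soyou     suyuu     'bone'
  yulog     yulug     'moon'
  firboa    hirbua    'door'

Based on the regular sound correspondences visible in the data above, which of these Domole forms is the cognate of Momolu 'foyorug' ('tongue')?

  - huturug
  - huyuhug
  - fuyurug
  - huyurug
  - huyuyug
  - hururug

huyurug

fowaru ~ huvaru — Momolu f corresponds to Domole h word-initially before a back vowel.
fowaru ~ huvaru, pohandi ~ puhandi — Momolu o corresponds to Domole u after a consonant, before a consonant other than r, m, n, p, b, f, v.
dorye ~ durye — Momolu o corresponds to Domole u after a consonant, before r.
Applying these to Momolu 'foyorug':
  foyorug → hoyorug   (f→h word-initially before a back vowel)
  hoyorug → huyorug   (o→u after a consonant, before a consonant other than r, m, n, p, b, f, v)
  huyorug → huyurug   (o→u after a consonant, before r)
So the Domole cognate is 'huyurug'.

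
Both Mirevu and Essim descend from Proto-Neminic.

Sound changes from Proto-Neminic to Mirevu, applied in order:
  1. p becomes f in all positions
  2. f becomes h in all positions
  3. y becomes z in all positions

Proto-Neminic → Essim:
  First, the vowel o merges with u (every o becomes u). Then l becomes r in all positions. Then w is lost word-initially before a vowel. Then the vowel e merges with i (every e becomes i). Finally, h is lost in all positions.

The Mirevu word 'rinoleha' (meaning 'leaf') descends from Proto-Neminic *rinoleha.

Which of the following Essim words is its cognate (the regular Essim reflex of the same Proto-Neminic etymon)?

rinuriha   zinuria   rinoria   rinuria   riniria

rinuria

Essim: *rinoleha > rinuleha > rinureha > rinuriha > rinuria  (by vowel merger, unconditioned shift, vowel merger, h-loss)
The other candidates each miss or misapply at least one Essim change.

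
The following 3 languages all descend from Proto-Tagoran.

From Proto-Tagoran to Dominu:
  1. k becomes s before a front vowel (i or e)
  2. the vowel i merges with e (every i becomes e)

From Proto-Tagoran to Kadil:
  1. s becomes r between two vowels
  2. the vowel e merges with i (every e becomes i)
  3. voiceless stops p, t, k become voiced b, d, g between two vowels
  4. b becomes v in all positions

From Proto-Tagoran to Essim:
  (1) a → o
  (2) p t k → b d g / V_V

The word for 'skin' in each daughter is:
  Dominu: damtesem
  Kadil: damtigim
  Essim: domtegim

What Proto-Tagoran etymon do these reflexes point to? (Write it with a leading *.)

Position 5: Dominu has e, Kadil has i, Essim has e. Essim preserves e here (none of its changes turn any other segment into e), so the proto-segment is *e.
Position 7: Dominu has e, Kadil has i, Essim has i. Essim preserves i here (none of its changes turn any other segment into i), so the proto-segment is *i.
Verify the candidate proto-form against each daughter:
Dominu: *damtekim > damtesim > damtesem  (by palatalisation, vowel merger)
Kadil: start from *damtekim.
  rule 1: no change — damtekim
  rule 2 (vowel merger): damtekim → damtikim
  rule 3 (intervocalic voicing): damtikim → damtigim
  rule 4: no change — damtigim
  ⇒ Kadil damtigim
Essim: *damtekim
  damtekim → domtekim   [vowel merger]
  domtekim → domtegim   [intervocalic voicing]
  giving Essim domtegim.
Only *damtekim yields all of Dominu damtesem, Kadil damtigim, Essim domtegim.

*damtekim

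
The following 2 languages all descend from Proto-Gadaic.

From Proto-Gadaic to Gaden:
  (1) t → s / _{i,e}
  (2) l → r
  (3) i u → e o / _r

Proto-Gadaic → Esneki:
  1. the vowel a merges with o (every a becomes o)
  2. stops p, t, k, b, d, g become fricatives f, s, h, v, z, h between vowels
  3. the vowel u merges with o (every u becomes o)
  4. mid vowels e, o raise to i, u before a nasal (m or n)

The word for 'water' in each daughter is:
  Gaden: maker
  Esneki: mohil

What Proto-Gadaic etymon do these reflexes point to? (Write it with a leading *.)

*makil

Position 2: Gaden has a, Esneki has o. Gaden preserves a here (none of its changes turn any other segment into a), so the proto-segment is *a.
Position 3: Gaden has k, Esneki has h. Gaden preserves k here (none of its changes turn any other segment into k), so the proto-segment is *k.
Position 4: Gaden has e, Esneki has i. Taking the neighbouring segments as reconstructed: Gaden e could go back to *e or *i; Esneki i can only go back to *i — the one source consistent with every daughter is *i.
This points to *makil. Verify forward in each daughter:
Gaden: *makil > makir > maker  (by unconditioned shift, pre-rhotic lowering)
Esneki: *makil
  makil → mokil   [vowel merger]
  mokil → mohil   [intervocalic lenition]
  mohil (rule 3 does not apply)
  mohil (rule 4 does not apply)
  giving Esneki mohil.
*makil is the unique common source.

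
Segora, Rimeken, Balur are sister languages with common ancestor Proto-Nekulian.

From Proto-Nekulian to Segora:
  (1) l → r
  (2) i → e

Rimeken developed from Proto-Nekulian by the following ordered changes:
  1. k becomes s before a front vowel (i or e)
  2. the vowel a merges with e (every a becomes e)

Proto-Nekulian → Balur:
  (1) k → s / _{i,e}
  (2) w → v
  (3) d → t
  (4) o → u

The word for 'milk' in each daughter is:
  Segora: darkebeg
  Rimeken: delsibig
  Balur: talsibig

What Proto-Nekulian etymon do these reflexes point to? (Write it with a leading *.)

Position 2: Segora has a, Rimeken has e, Balur has a. Segora preserves a here (none of its changes turn any other segment into a), so the proto-segment is *a.
Position 3: Segora has r, Rimeken has l, Balur has l. Rimeken preserves l here (none of its changes turn any other segment into l), so the proto-segment is *l.
Position 5: Segora has e, Rimeken has i, Balur has i. Rimeken preserves i here (none of its changes turn any other segment into i), so the proto-segment is *i.
Continuing position by position gives *dalkibig; check it forward:
Segora: *dalkibig > darkibig > darkebeg  (by unconditioned shift, vowel merger)
Rimeken: *dalkibig > dalsibig > delsibig  (by palatalisation, vowel merger)
Balur: start from *dalkibig.
  rule 1 (palatalisation): dalkibig → dalsibig
  rule 2: no change — dalsibig
  rule 3 (unconditioned shift): dalsibig → talsibig
  rule 4: no change — talsibig
  ⇒ Balur talsibig
Only *dalkibig yields all of Segora darkebeg, Rimeken delsibig, Balur talsibig.

*dalkibig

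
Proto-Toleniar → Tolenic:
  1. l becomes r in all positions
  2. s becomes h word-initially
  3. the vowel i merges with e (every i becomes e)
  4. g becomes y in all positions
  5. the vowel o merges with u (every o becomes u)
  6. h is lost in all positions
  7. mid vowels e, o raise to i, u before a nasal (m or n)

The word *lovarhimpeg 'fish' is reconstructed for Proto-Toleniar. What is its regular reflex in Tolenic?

Tolenic: *lovarhimpeg > rovarhimpeg > rovarhempeg > rovarhempey > ruvarhempey > ruvarempey > ruvarimpey  (by unconditioned shift, vowel merger, unconditioned shift, vowel merger, h-loss, pre-nasal raising)

ruvarimpey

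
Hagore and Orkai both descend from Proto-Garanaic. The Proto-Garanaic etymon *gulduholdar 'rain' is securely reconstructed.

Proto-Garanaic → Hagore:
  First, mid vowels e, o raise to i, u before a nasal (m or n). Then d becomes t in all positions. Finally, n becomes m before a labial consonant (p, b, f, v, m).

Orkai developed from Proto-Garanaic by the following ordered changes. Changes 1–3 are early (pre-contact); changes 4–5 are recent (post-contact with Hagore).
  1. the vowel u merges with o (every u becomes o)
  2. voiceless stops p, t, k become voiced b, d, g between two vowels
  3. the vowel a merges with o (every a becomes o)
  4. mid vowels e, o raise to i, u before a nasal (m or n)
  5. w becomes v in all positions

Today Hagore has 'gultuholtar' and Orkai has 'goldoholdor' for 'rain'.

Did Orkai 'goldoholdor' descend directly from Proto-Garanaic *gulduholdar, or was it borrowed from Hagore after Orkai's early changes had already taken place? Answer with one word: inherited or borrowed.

inherited

If inherited, *gulduholdar would pass through all of Orkai's changes:
Orkai: start from *gulduholdar.
  rule 1 (vowel merger): gulduholdar → goldoholdar
  rule 2: no change — goldoholdar
  rule 3 (vowel merger): goldoholdar → goldoholdor
  rule 4: no change — goldoholdor
  rule 5: no change — goldoholdor
  ⇒ Orkai goldoholdor
If borrowed from Hagore 'gultuholtar' after the early changes, it would undergo only the recent ones:
  rule 4 (pre-nasal raising): no change (gultuholtar)
  rule 5 (unconditioned shift): no change (gultuholtar)
  ⇒ as a loan: gultuholtar
Orkai 'goldoholdor' matches the inherited outcome exactly, so it is an inherited cognate, not a loan.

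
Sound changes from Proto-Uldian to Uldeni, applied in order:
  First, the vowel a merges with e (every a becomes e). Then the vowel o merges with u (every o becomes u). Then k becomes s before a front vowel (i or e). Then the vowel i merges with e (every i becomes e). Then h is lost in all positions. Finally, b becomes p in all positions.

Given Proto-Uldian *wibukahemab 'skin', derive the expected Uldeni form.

wepuseemep

Uldeni: *wibukahemab > wibukehemeb > wibusehemeb > webusehemeb > webuseemeb > wepuseemep  (by vowel merger, palatalisation, vowel merger, h-loss, unconditioned shift)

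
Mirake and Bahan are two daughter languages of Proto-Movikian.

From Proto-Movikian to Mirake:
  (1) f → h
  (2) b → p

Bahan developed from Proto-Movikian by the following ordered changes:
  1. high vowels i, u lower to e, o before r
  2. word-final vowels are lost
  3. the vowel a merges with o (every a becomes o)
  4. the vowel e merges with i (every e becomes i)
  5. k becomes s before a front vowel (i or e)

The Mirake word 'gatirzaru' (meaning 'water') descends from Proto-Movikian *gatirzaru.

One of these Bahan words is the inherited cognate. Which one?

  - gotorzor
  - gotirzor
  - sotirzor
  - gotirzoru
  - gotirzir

gotirzor

Bahan: *gatirzaru > gaterzaru > gaterzar > goterzor > gotirzor  (by pre-rhotic lowering, apocope, vowel merger, vowel merger)
Among the options, 'gotirzor' alone shows every Bahan change applied in order.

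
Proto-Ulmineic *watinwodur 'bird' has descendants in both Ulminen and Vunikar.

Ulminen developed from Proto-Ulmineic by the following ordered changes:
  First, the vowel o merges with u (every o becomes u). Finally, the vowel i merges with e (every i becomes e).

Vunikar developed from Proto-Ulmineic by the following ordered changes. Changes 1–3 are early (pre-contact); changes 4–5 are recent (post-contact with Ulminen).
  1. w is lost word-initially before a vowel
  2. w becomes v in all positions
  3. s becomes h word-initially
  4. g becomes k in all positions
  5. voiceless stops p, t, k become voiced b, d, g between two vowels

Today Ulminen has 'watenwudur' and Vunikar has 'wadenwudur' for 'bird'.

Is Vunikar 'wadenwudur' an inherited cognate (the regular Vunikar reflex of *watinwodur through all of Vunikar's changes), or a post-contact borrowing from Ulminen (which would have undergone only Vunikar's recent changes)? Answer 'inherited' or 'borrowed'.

borrowed

If inherited, *watinwodur would pass through all of Vunikar's changes:
Vunikar: start from *watinwodur.
  rule 1 (glide loss): watinwodur → atinwodur
  rule 2 (unconditioned shift): atinwodur → atinvodur
  rule 3: no change — atinvodur
  rule 4: no change — atinvodur
  rule 5 (intervocalic voicing): atinvodur → adinvodur
  ⇒ Vunikar adinvodur
If borrowed from Ulminen 'watenwudur' after the early changes, it would undergo only the recent ones:
  rule 4 (unconditioned shift): no change (watenwudur)
  rule 5 (intervocalic voicing): watenwudur → wadenwudur
  ⇒ as a loan: wadenwudur
Vunikar 'wadenwudur' matches the loan outcome 'wadenwudur', not the inherited 'adinvodur' — it skipped the early Vunikar changes, so it was borrowed from Ulminen.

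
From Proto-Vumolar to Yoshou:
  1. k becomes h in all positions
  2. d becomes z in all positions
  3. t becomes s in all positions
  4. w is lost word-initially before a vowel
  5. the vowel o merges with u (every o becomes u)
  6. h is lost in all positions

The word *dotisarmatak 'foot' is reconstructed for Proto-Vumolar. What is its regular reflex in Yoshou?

zusisarmasa

Yoshou: *dotisarmatak > dotisarmatah > zotisarmatah > zosisarmasah > zusisarmasah > zusisarmasa  (by unconditioned shift, unconditioned shift, unconditioned shift, vowel merger, h-loss)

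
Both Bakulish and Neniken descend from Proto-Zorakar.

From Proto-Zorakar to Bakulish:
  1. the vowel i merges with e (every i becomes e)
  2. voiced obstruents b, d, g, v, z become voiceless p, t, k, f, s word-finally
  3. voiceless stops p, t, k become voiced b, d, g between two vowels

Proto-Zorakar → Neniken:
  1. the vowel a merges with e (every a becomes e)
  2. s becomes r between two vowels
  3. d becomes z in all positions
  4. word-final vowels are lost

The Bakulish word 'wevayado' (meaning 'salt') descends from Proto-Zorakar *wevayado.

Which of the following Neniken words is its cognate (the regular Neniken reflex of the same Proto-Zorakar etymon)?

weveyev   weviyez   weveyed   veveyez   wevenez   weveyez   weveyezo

Neniken: start from *wevayado.
  rule 1 (vowel merger): wevayado → weveyedo
  rule 2: no change — weveyedo
  rule 3 (unconditioned shift): weveyedo → weveyezo
  rule 4 (apocope): weveyezo → weveyez
  ⇒ Neniken weveyez
Only 'weveyez' matches the regular Neniken development of *wevayado.

weveyez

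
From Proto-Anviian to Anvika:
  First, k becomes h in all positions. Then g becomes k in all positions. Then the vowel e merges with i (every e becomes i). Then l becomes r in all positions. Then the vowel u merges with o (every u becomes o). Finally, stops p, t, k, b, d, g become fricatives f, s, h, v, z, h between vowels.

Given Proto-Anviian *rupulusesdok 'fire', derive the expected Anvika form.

Anvika: start from *rupulusesdok.
  rule 1 (unconditioned shift): rupulusesdok → rupulusesdoh
  rule 2: no change — rupulusesdoh
  rule 3 (vowel merger): rupulusesdoh → rupulusisdoh
  rule 4 (unconditioned shift): rupulusisdoh → rupurusisdoh
  rule 5 (vowel merger): rupurusisdoh → roporosisdoh
  rule 6 (intervocalic lenition): roporosisdoh → roforosisdoh
  ⇒ Anvika roforosisdoh

roforosisdoh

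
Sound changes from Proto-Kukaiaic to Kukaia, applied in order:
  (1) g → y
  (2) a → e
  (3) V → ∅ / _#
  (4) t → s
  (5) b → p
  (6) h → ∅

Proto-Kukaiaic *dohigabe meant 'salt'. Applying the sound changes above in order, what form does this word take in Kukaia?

Kukaia: *dohigabe
  dohigabe → dohiyabe   [unconditioned shift]
  dohiyabe → dohiyebe   [vowel merger]
  dohiyebe → dohiyeb   [apocope]
  dohiyeb (rule 4 does not apply)
  dohiyeb → dohiyep   [unconditioned shift]
  dohiyep → doiyep   [h-loss]
  giving Kukaia doiyep.

doiyep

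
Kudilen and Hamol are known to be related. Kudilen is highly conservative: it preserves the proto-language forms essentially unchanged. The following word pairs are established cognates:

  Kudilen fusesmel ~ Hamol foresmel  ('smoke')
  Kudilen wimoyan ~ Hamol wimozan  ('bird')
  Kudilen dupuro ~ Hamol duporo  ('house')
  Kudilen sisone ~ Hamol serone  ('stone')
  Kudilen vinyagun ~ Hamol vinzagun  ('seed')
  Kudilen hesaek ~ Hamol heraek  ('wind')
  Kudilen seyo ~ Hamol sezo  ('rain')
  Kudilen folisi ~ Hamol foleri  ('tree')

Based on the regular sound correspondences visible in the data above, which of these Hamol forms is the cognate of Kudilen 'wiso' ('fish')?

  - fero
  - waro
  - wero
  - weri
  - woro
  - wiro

sisone ~ serone, folisi ~ foleri — Kudilen i corresponds to Hamol e after a consonant, before a consonant other than r, m, n, p, b, f, v.
sisone ~ serone — Kudilen s corresponds to Hamol r between vowels (before a back vowel).
Applying these to Kudilen 'wiso':
  wiso → weso   (i→e after a consonant, before a consonant other than r, m, n, p, b, f, v)
  weso → wero   (s→r between vowels (before a back vowel))
So the Hamol cognate is 'wero'.

wero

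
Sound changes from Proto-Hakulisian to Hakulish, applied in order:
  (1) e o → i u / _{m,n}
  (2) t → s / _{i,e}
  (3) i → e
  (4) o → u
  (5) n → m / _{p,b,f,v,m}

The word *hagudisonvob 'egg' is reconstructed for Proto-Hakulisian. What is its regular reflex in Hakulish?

hagudesumvub

Hakulish: *hagudisonvob > hagudisunvob > hagudesunvob > hagudesunvub > hagudesumvub  (by pre-nasal raising, vowel merger, vowel merger, nasal place assimilation)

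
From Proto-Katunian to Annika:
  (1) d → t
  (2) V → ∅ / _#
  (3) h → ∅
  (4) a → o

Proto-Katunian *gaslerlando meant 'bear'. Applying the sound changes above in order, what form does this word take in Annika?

goslerlont

Annika: start from *gaslerlando.
  rule 1 (unconditioned shift): gaslerlando → gaslerlanto
  rule 2 (apocope): gaslerlanto → gaslerlant
  rule 3: no change — gaslerlant
  rule 4 (vowel merger): gaslerlant → goslerlont
  ⇒ Annika goslerlont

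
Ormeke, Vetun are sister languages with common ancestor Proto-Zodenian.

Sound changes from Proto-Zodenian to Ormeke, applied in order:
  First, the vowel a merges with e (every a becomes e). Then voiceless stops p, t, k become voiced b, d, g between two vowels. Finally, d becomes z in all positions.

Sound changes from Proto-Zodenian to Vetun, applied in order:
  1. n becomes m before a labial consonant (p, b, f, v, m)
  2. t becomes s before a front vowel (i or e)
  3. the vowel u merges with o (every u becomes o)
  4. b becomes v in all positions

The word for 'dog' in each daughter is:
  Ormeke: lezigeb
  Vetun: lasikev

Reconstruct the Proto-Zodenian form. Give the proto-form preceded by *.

Position 3: Ormeke has z, Vetun has s. Taking the neighbouring segments as reconstructed: Ormeke z could go back to *t or *d or *z; Vetun s could go back to *t or *s — the one source consistent with every daughter is *t.
Position 2: Ormeke has e, Vetun has a. Vetun preserves a here (none of its changes turn any other segment into a), so the proto-segment is *a.
Position 5: Ormeke has g, Vetun has k. Vetun preserves k here (none of its changes turn any other segment into k), so the proto-segment is *k.
This points to *latikeb. Verify forward in each daughter:
Ormeke: start from *latikeb.
  rule 1 (vowel merger): latikeb → letikeb
  rule 2 (intervocalic voicing): letikeb → ledigeb
  rule 3 (unconditioned shift): ledigeb → lezigeb
  ⇒ Ormeke lezigeb
Vetun: *latikeb
  latikeb (rule 1 does not apply)
  latikeb → lasikeb   [palatalisation]
  lasikeb (rule 3 does not apply)
  lasikeb → lasikev   [unconditioned shift]
  giving Vetun lasikev.
*latikeb is the unique common source.

*latikeb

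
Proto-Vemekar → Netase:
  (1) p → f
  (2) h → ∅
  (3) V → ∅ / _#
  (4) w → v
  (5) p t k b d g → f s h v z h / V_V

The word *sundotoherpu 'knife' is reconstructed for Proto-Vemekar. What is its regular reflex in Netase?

Netase: *sundotoherpu
  sundotoherpu → sundotoherfu   [unconditioned shift]
  sundotoherfu → sundotoerfu   [h-loss]
  sundotoerfu → sundotoerf   [apocope]
  sundotoerf (rule 4 does not apply)
  sundotoerf → sundosoerf   [intervocalic lenition]
  giving Netase sundosoerf.

sundosoerf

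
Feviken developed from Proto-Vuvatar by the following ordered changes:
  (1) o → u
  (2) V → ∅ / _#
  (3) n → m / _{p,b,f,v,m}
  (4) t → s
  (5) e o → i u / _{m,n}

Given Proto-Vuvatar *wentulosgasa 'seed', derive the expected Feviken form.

Feviken: *wentulosgasa
  wentulosgasa → wentulusgasa   [vowel merger]
  wentulusgasa → wentulusgas   [apocope]
  wentulusgas (rule 3 does not apply)
  wentulusgas → wensulusgas   [unconditioned shift]
  wensulusgas → winsulusgas   [pre-nasal raising]
  giving Feviken winsulusgas.

winsulusgas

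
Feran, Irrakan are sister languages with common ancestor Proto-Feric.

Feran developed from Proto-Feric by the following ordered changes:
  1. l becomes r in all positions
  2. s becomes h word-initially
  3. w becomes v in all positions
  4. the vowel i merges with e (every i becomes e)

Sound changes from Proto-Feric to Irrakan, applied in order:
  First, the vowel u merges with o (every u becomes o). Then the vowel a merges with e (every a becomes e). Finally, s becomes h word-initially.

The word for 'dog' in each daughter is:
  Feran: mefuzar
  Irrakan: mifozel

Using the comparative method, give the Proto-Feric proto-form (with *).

Position 2: Feran has e, Irrakan has i. Irrakan preserves i here (none of its changes turn any other segment into i), so the proto-segment is *i.
Position 6: Feran has a, Irrakan has e. Feran preserves a here (none of its changes turn any other segment into a), so the proto-segment is *a.
This points to *mifuzal. Verify forward in each daughter:
Feran: start from *mifuzal.
  rule 1 (unconditioned shift): mifuzal → mifuzar
  rule 2: no change — mifuzar
  rule 3: no change — mifuzar
  rule 4 (vowel merger): mifuzar → mefuzar
  ⇒ Feran mefuzar
Irrakan: *mifuzal > mifozal > mifozel  (by vowel merger, vowel merger)
No other proto-form is consistent with every reflex, so the reconstruction is *mifuzal.

*mifuzal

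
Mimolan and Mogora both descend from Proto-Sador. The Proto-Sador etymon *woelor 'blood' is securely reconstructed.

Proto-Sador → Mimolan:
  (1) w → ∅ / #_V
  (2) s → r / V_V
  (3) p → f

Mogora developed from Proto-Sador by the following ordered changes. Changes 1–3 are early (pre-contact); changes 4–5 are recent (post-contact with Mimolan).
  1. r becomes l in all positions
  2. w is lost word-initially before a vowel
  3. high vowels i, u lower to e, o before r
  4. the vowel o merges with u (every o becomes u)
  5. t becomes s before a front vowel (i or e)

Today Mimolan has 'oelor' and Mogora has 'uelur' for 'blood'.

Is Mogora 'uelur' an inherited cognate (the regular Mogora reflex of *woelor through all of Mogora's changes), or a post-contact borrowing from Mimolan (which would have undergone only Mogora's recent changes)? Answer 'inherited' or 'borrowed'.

If inherited, *woelor would pass through all of Mogora's changes:
Mogora: *woelor
  woelor → woelol   [unconditioned shift]
  woelol → oelol   [glide loss]
  oelol (rule 3 does not apply)
  oelol → uelul   [vowel merger]
  uelul (rule 5 does not apply)
  giving Mogora uelul.
If borrowed from Mimolan 'oelor' after the early changes, it would undergo only the recent ones:
  rule 4 (vowel merger): oelor → uelur
  rule 5 (palatalisation): no change (uelur)
  ⇒ as a loan: uelur
Mogora 'uelur' matches the loan outcome 'uelur', not the inherited 'uelul' — it skipped the early Mogora changes, so it was borrowed from Mimolan.

borrowed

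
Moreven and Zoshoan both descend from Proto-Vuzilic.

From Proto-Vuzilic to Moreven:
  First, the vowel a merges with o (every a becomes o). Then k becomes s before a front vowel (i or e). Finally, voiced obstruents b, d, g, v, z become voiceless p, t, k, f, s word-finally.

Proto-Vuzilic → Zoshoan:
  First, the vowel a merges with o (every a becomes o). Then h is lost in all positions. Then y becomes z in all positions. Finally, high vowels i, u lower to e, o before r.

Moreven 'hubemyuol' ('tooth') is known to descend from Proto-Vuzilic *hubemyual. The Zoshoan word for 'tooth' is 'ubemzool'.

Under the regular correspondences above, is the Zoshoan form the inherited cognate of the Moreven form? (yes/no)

Derive the expected Zoshoan reflex of *hubemyual:
Zoshoan: *hubemyual > hubemyuol > ubemyuol > ubemzuol  (by vowel merger, h-loss, unconditioned shift)
The regular Zoshoan reflex would be 'ubemzuol', but the attested form is 'ubemzool'. The correspondence is irregular, so they are not cognates (the Zoshoan form has a different source).

no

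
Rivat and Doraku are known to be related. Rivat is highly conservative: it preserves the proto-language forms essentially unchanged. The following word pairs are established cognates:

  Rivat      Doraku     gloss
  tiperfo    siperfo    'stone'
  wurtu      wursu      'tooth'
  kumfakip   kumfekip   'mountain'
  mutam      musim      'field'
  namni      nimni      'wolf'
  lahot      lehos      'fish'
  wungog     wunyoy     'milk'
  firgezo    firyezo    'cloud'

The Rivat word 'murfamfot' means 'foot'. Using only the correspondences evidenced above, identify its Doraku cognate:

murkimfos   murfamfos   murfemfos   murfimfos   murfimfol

murfimfos

mutam ~ musim, namni ~ nimni — Rivat a corresponds to Doraku i after a consonant, before a nasal.
lahot ~ lehos — Rivat t corresponds to Doraku s word-finally.
Applying these to Rivat 'murfamfot':
  murfamfot → murfimfot   (a→i after a consonant, before a nasal)
  murfimfot → murfimfos   (t→s word-finally)
So the Doraku cognate is 'murfimfos'.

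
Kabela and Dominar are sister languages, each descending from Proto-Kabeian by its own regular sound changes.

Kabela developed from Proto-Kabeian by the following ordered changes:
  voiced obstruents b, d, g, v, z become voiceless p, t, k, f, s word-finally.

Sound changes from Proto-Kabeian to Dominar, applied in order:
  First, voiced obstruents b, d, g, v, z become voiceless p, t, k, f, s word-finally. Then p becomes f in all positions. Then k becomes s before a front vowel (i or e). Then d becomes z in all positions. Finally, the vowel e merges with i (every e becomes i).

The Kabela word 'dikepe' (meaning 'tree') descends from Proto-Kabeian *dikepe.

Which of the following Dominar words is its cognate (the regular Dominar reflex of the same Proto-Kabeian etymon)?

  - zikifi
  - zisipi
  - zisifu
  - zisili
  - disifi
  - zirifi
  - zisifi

zisifi

Dominar: *dikepe > dikefe > disefe > zisefe > zisifi  (by unconditioned shift, palatalisation, unconditioned shift, vowel merger)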